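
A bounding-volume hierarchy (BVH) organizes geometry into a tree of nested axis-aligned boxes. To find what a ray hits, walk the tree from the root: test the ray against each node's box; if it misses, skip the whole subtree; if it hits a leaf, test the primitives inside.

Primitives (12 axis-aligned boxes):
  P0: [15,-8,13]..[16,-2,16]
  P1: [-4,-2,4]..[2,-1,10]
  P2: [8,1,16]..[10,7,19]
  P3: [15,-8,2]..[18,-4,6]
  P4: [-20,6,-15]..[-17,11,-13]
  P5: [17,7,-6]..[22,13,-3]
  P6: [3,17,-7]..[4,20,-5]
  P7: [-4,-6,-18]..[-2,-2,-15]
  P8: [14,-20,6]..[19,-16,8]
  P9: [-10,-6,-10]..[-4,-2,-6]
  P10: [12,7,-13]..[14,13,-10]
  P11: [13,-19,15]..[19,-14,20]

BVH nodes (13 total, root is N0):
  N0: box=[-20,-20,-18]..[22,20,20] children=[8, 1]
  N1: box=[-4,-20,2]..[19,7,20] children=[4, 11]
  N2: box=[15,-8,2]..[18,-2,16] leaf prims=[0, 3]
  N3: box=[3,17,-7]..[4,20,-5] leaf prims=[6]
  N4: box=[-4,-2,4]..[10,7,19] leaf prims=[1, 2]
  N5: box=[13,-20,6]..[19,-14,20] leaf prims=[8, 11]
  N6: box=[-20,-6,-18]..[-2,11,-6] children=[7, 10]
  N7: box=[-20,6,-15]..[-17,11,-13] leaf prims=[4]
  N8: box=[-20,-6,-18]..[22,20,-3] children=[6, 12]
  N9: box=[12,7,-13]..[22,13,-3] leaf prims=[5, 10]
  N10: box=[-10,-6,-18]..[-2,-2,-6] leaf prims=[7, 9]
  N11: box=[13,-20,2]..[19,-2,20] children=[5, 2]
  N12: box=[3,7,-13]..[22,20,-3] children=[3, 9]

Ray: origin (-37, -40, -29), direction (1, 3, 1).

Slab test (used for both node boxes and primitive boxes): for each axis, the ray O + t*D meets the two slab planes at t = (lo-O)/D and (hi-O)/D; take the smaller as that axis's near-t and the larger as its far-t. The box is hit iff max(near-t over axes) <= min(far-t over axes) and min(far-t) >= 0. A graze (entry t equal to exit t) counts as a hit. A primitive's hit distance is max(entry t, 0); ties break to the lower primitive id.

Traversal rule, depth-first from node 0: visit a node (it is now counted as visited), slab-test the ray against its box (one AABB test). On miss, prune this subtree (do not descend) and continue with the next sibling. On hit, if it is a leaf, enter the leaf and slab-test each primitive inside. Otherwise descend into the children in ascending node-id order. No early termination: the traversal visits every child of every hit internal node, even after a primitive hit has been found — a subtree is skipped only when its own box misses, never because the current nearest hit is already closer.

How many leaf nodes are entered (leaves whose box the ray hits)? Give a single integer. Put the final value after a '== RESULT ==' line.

Traverse from the root:
N0 x:[17,59] y:[20/3,20] z:[11,49] -> hit [17,20], descend [1, 8]
  N1 x:[33,56] y:[20/3,47/3] z:[31,49] -> miss, prune
  N8 x:[17,59] y:[34/3,20] z:[11,26] -> hit [17,20], descend [6, 12]
    N6 x:[17,35] y:[34/3,17] z:[11,23] -> hit [17,17], descend [7, 10]
      N7 x:[17,20] y:[46/3,17] z:[14,16] -> miss, prune
      N10 x:[27,35] y:[34/3,38/3] z:[11,23] -> miss, prune
    N12 x:[40,59] y:[47/3,20] z:[16,26] -> miss, prune

Summary -> nodes [0, 1, 8, 6, 7, 10, 12]; box-tests=7; leaf-entries=0; first=miss

== RESULT ==
0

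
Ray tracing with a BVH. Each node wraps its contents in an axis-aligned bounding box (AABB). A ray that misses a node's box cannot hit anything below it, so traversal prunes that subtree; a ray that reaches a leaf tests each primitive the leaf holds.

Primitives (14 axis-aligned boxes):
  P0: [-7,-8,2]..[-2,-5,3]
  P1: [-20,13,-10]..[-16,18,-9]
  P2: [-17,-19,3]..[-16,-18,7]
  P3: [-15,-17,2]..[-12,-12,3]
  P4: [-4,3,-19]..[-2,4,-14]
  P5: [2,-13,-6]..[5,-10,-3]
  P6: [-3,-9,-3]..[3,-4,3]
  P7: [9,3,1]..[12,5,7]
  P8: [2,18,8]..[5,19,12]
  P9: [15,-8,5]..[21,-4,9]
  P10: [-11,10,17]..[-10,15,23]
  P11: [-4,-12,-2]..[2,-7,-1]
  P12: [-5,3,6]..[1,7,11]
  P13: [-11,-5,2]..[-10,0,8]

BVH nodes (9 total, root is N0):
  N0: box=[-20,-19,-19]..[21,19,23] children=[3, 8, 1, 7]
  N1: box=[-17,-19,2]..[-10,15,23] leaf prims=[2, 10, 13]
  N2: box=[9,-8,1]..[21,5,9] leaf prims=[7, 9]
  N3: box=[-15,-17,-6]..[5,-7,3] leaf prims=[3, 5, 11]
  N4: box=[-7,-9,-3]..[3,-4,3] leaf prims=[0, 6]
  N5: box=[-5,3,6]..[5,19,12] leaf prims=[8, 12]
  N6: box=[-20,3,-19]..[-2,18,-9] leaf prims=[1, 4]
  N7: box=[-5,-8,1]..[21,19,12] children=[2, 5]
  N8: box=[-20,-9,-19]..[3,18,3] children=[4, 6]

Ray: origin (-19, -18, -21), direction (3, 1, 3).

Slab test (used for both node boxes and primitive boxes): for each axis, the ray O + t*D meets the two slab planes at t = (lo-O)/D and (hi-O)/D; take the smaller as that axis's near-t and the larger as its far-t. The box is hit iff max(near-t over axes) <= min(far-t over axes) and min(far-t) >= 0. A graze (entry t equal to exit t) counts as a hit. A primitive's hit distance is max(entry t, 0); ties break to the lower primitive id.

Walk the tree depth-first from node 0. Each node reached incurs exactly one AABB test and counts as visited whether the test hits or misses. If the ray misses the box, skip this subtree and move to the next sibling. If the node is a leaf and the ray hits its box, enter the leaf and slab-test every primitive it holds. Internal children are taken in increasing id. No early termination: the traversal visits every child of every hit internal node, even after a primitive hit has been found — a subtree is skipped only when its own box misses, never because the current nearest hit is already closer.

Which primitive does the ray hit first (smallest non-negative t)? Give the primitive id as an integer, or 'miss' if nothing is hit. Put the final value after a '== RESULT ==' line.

Traverse from the root:
N0 x:[-1/3,40/3] y:[-1,37] z:[2/3,44/3] -> hit [2/3,40/3], descend [1, 3, 7, 8]
  N1 x:[2/3,3] y:[-1,33] z:[23/3,44/3] -> miss, prune
  N3 x:[4/3,8] y:[1,11] z:[5,8] -> hit [5,8] leaf, test {P3(miss), P5(miss), P11@t=19/3}
  N7 x:[14/3,40/3] y:[10,37] z:[22/3,11] -> hit [10,11], descend [2, 5]
    N2 x:[28/3,40/3] y:[10,23] z:[22/3,10] -> hit [10,10] leaf, test {P7(miss), P9(miss)}
    N5 x:[14/3,8] y:[21,37] z:[9,11] -> miss, prune
  N8 x:[-1/3,22/3] y:[9,36] z:[2/3,8] -> miss, prune

order=[0, 1, 3, 7, 2, 5, 8]  |boxes|=7  |leaves|=2  hit=P11

== RESULT ==
11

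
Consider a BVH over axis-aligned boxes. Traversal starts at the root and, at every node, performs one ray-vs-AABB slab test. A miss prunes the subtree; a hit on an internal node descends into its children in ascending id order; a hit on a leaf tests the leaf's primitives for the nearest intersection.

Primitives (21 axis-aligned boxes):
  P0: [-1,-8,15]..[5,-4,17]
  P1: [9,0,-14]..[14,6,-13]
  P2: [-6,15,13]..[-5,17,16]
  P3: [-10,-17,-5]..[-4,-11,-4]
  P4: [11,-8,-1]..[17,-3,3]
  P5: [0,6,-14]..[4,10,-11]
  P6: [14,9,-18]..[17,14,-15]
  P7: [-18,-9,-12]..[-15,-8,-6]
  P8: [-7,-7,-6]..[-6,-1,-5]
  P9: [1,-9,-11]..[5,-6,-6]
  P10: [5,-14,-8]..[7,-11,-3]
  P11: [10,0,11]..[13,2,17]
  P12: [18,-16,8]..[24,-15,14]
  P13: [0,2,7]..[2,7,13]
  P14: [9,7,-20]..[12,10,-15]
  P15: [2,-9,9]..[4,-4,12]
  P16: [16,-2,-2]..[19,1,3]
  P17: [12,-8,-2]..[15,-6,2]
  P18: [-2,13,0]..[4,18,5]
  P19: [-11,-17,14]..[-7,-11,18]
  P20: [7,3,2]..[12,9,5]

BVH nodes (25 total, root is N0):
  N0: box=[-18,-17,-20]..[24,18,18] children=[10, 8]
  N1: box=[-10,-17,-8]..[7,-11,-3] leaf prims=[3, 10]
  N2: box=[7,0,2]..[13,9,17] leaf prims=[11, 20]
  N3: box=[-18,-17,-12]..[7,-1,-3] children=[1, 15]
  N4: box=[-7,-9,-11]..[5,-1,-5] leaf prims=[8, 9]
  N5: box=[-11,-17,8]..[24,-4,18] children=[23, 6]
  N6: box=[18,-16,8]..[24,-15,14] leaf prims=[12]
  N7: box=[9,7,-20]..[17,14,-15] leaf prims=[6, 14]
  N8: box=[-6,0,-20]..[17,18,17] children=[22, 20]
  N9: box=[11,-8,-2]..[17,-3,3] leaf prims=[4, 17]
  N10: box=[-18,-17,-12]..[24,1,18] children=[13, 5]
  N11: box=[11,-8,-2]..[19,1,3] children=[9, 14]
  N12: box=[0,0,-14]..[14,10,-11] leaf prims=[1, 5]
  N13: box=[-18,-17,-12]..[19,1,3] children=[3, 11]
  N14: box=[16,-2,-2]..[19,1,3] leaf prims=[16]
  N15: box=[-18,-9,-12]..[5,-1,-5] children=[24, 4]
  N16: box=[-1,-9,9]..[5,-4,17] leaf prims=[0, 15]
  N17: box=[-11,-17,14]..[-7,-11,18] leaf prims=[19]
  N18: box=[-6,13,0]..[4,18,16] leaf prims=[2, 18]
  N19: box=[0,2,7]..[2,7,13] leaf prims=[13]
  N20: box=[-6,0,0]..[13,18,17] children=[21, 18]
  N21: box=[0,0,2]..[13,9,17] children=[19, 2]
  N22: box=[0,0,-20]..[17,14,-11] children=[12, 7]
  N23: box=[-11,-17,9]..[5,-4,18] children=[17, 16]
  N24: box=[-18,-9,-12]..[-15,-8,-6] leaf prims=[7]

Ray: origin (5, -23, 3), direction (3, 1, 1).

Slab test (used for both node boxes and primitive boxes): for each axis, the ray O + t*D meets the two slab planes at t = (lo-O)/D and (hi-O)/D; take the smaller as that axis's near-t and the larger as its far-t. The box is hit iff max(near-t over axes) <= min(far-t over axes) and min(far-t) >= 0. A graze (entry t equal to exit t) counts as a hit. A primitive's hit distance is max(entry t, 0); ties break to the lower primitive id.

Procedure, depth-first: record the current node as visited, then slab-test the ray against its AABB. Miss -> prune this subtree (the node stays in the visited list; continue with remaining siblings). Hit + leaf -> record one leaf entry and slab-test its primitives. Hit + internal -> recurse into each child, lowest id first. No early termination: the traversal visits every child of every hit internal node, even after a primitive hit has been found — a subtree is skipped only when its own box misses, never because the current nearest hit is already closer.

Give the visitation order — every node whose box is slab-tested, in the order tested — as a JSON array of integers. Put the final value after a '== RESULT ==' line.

Walk:
N0 x:[-23/3,19/3] y:[6,41] z:[-23,15] -> hit [6,19/3], descend [8, 10]
  N8 x:[-11/3,4] y:[23,41] z:[-23,14] -> miss, prune
  N10 x:[-23/3,19/3] y:[6,24] z:[-15,15] -> hit [6,19/3], descend [5, 13]
    N5 x:[-16/3,19/3] y:[6,19] z:[5,15] -> hit [6,19/3], descend [6, 23]
      N6 x:[13/3,19/3] y:[7,8] z:[5,11] -> miss, prune
      N23 x:[-16/3,0] y:[6,19] z:[6,15] -> miss, prune
    N13 x:[-23/3,14/3] y:[6,24] z:[-15,0] -> miss, prune

order=[0, 8, 10, 5, 6, 23, 13]  |boxes|=7  |leaves|=0  hit=miss

== RESULT ==
[0, 8, 10, 5, 6, 23, 13]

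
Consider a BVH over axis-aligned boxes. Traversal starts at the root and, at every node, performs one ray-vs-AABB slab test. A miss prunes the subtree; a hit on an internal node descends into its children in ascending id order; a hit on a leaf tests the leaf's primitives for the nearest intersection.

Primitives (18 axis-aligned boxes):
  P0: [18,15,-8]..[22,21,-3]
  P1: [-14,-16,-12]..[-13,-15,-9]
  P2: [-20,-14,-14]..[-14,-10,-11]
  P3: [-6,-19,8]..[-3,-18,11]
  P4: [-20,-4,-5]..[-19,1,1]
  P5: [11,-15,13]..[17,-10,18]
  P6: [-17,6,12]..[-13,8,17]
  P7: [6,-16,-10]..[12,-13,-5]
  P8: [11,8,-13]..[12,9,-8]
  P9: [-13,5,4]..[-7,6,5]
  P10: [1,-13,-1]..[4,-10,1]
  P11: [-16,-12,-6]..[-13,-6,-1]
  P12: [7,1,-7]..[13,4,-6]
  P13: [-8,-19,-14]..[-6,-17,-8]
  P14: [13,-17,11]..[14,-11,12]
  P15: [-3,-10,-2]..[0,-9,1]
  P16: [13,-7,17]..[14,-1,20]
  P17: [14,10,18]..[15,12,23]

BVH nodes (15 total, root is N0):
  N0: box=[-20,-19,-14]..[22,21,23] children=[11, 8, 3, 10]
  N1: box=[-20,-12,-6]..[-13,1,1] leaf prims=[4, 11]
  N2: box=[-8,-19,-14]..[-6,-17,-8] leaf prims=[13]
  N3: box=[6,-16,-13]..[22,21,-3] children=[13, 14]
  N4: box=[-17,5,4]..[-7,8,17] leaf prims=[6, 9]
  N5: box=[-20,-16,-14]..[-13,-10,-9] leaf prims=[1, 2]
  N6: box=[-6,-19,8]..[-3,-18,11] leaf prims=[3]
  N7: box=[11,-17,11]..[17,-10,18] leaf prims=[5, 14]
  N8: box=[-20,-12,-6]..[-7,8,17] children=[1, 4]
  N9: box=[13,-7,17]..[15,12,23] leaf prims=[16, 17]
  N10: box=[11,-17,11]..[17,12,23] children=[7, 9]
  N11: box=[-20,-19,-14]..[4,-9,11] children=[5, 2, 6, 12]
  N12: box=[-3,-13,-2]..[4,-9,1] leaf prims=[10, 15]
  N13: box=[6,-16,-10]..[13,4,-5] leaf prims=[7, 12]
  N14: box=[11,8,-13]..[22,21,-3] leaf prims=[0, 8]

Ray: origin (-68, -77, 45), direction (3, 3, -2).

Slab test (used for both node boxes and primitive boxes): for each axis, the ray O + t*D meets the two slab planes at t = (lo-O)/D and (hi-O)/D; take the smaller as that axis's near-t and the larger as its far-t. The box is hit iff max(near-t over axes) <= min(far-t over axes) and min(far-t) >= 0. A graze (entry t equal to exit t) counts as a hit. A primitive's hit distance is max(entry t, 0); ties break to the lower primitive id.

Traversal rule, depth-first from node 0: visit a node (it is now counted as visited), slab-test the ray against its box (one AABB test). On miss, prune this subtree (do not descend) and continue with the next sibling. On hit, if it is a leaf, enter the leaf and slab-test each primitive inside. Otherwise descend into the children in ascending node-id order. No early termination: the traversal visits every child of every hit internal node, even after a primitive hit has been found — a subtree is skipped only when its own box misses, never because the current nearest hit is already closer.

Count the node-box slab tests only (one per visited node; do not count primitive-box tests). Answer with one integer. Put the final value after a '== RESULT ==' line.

Walk:
N0 x:[16,30] y:[58/3,98/3] z:[11,59/2] -> hit [58/3,59/2], descend [3, 8, 10, 11]
  N3 x:[74/3,30] y:[61/3,98/3] z:[24,29] -> hit [74/3,29], descend [13, 14]
    N13 x:[74/3,27] y:[61/3,27] z:[25,55/2] -> hit [25,27] leaf, test {P7(miss), P12@t=26}
    N14 x:[79/3,30] y:[85/3,98/3] z:[24,29] -> hit [85/3,29] leaf, test {P0(miss), P8(miss)}
  N8 x:[16,61/3] y:[65/3,85/3] z:[14,51/2] -> miss, prune
  N10 x:[79/3,85/3] y:[20,89/3] z:[11,17] -> miss, prune
  N11 x:[16,24] y:[58/3,68/3] z:[17,59/2] -> hit [58/3,68/3], descend [2, 5, 6, 12]
    N2 x:[20,62/3] y:[58/3,20] z:[53/2,59/2] -> miss, prune
    N5 x:[16,55/3] y:[61/3,67/3] z:[27,59/2] -> miss, prune
    N6 x:[62/3,65/3] y:[58/3,59/3] z:[17,37/2] -> miss, prune
    N12 x:[65/3,24] y:[64/3,68/3] z:[22,47/2] -> hit [22,68/3] leaf, test {P10(miss), P15@t=67/3}

Summary -> nodes [0, 3, 13, 14, 8, 10, 11, 2, 5, 6, 12]; box-tests=11; leaf-entries=3; first=P15

== RESULT ==
11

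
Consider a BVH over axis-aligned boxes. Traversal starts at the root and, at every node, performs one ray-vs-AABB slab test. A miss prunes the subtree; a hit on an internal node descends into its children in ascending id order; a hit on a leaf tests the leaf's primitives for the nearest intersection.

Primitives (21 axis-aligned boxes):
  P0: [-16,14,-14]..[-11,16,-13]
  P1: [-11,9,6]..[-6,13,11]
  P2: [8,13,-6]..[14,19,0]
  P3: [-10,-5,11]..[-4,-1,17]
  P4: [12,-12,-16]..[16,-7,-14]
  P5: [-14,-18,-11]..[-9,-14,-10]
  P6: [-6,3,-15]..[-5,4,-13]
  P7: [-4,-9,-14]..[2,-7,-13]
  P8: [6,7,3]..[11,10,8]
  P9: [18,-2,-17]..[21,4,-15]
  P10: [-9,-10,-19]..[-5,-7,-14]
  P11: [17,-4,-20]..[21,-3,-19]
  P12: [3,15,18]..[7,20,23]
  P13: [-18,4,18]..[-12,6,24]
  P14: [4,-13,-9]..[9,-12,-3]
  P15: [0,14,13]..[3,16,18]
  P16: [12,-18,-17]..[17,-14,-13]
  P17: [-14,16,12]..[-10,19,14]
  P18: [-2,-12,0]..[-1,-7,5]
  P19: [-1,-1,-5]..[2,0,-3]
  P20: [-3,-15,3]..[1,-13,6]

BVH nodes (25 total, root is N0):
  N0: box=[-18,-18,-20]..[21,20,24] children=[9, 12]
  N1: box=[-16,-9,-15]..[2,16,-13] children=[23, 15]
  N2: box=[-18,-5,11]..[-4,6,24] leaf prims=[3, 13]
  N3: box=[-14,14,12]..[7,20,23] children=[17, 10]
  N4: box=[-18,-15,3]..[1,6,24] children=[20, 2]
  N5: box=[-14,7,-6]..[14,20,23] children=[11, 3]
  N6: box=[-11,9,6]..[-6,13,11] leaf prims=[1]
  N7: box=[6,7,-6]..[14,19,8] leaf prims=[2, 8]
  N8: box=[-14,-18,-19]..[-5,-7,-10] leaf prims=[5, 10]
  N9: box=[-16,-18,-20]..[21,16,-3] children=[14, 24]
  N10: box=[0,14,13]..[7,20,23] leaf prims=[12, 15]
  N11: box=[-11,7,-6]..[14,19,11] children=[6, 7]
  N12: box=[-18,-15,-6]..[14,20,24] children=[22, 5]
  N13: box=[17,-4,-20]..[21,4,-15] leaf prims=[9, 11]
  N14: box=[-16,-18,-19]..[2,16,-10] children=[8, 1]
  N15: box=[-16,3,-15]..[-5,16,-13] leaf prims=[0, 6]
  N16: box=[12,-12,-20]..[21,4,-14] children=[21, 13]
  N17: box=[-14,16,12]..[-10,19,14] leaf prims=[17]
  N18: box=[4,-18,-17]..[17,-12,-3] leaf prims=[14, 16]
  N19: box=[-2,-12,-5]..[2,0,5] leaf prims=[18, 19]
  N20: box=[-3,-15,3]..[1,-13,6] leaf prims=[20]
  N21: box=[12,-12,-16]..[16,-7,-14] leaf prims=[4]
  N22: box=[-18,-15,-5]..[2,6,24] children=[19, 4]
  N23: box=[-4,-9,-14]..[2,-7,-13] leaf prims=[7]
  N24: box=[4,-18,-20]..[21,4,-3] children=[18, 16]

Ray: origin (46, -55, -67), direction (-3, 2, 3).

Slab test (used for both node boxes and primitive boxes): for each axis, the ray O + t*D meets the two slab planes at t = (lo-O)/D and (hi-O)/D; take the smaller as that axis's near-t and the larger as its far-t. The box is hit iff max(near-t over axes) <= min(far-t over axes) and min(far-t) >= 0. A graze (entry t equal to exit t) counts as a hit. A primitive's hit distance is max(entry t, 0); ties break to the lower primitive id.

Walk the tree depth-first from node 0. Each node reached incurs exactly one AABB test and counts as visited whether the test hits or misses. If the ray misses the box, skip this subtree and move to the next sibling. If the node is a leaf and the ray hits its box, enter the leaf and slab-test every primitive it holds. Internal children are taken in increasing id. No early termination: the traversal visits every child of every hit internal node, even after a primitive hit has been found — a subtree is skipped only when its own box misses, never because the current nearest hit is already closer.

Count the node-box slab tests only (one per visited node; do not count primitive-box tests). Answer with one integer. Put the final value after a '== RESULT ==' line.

Walk:
N0 x:[25/3,64/3] y:[37/2,75/2] z:[47/3,91/3] -> hit [37/2,64/3], descend [9, 12]
  N9 x:[25/3,62/3] y:[37/2,71/2] z:[47/3,64/3] -> hit [37/2,62/3], descend [14, 24]
    N14 x:[44/3,62/3] y:[37/2,71/2] z:[16,19] -> hit [37/2,19], descend [1, 8]
      N1 x:[44/3,62/3] y:[23,71/2] z:[52/3,18] -> miss, prune
      N8 x:[17,20] y:[37/2,24] z:[16,19] -> hit [37/2,19] leaf, test {P5@t=56/3, P10(miss)}
    N24 x:[25/3,14] y:[37/2,59/2] z:[47/3,64/3] -> miss, prune
  N12 x:[32/3,64/3] y:[20,75/2] z:[61/3,91/3] -> hit [61/3,64/3], descend [5, 22]
    N5 x:[32/3,20] y:[31,75/2] z:[61/3,30] -> miss, prune
    N22 x:[44/3,64/3] y:[20,61/2] z:[62/3,91/3] -> hit [62/3,64/3], descend [4, 19]
      N4 x:[15,64/3] y:[20,61/2] z:[70/3,91/3] -> miss, prune
      N19 x:[44/3,16] y:[43/2,55/2] z:[62/3,24] -> miss, prune

Summary -> nodes [0, 9, 14, 1, 8, 24, 12, 5, 22, 4, 19]; box-tests=11; leaf-entries=1; first=P5

== RESULT ==
11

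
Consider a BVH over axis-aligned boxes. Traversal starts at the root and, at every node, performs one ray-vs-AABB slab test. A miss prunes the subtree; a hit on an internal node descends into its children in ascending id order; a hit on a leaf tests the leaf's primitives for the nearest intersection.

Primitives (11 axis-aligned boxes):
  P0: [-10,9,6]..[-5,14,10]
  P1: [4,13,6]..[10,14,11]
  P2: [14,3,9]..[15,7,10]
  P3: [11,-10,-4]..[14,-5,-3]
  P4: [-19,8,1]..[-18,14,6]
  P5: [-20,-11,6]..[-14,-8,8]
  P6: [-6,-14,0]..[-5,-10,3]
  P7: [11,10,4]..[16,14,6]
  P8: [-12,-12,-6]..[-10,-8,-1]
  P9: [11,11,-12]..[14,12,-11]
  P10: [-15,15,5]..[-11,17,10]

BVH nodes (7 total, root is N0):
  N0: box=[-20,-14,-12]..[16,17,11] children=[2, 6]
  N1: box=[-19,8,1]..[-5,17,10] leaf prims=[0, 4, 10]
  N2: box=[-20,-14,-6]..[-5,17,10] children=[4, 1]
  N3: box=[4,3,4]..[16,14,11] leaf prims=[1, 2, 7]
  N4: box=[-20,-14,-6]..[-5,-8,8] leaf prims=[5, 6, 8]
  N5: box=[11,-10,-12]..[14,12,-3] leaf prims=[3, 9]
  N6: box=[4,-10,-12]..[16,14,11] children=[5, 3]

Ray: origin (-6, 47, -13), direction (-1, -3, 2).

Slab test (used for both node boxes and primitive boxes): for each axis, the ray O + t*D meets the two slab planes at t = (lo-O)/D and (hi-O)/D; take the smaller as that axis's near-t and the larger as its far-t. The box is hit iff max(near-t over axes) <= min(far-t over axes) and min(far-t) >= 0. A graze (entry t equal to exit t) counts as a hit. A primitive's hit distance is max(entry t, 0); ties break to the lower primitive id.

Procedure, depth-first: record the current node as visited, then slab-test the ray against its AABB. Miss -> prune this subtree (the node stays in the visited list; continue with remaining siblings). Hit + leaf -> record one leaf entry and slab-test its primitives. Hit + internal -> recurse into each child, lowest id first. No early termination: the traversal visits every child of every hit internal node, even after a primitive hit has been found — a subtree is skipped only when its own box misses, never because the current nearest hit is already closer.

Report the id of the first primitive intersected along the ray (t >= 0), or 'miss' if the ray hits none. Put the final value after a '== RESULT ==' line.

Walk:
N0 x:[-22,14] y:[10,61/3] z:[1/2,12] -> hit [10,12], descend [2, 6]
  N2 x:[-1,14] y:[10,61/3] z:[7/2,23/2] -> hit [10,23/2], descend [1, 4]
    N1 x:[-1,13] y:[10,13] z:[7,23/2] -> hit [10,23/2] leaf, test {P0(miss), P4(miss), P10(miss)}
    N4 x:[-1,14] y:[55/3,61/3] z:[7/2,21/2] -> miss, prune
  N6 x:[-22,-10] y:[11,19] z:[1/2,12] -> miss, prune

Summary -> nodes [0, 2, 1, 4, 6]; box-tests=5; leaf-entries=1; first=miss

== RESULT ==
miss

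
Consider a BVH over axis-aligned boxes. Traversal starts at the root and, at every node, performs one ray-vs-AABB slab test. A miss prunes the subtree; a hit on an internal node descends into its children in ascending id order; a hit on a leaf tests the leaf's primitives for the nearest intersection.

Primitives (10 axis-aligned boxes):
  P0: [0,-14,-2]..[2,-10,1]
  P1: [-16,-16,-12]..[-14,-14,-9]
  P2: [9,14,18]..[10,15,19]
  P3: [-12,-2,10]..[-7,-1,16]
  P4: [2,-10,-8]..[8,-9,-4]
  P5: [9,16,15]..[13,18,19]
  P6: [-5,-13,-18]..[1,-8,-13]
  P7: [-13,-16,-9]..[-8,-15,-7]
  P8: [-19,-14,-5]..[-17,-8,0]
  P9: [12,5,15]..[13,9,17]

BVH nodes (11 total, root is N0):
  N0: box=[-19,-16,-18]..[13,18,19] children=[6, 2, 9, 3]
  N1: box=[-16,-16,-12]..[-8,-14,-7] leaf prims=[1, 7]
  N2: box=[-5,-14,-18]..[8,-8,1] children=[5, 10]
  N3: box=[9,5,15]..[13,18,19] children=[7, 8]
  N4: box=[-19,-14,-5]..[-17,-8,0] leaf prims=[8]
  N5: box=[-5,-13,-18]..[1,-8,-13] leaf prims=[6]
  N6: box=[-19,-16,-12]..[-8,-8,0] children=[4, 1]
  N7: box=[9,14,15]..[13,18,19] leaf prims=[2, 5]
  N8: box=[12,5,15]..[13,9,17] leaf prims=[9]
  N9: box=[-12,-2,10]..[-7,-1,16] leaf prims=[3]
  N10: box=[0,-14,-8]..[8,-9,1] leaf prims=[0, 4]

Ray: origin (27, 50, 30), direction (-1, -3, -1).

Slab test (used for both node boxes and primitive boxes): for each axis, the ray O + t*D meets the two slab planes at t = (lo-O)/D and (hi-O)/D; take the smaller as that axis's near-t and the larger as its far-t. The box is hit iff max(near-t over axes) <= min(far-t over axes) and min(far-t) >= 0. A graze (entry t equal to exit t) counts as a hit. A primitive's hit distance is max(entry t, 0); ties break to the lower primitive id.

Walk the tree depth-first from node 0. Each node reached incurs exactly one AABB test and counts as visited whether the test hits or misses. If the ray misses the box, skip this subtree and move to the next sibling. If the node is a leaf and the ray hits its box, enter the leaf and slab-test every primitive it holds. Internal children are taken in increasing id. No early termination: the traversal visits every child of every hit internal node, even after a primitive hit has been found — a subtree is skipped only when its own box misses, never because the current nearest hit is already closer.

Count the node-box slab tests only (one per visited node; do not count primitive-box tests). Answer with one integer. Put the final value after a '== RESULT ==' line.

Walk:
N0 x:[14,46] y:[32/3,22] z:[11,48] -> hit [14,22], descend [2, 3, 6, 9]
  N2 x:[19,32] y:[58/3,64/3] z:[29,48] -> miss, prune
  N3 x:[14,18] y:[32/3,15] z:[11,15] -> hit [14,15], descend [7, 8]
    N7 x:[14,18] y:[32/3,12] z:[11,15] -> miss, prune
    N8 x:[14,15] y:[41/3,15] z:[13,15] -> hit [14,15] leaf, test {P9@t=14}
  N6 x:[35,46] y:[58/3,22] z:[30,42] -> miss, prune
  N9 x:[34,39] y:[17,52/3] z:[14,20] -> miss, prune

7 AABB tests over nodes [0, 2, 3, 7, 8, 6, 9]; 1 leaf entered; closest P9.

== RESULT ==
7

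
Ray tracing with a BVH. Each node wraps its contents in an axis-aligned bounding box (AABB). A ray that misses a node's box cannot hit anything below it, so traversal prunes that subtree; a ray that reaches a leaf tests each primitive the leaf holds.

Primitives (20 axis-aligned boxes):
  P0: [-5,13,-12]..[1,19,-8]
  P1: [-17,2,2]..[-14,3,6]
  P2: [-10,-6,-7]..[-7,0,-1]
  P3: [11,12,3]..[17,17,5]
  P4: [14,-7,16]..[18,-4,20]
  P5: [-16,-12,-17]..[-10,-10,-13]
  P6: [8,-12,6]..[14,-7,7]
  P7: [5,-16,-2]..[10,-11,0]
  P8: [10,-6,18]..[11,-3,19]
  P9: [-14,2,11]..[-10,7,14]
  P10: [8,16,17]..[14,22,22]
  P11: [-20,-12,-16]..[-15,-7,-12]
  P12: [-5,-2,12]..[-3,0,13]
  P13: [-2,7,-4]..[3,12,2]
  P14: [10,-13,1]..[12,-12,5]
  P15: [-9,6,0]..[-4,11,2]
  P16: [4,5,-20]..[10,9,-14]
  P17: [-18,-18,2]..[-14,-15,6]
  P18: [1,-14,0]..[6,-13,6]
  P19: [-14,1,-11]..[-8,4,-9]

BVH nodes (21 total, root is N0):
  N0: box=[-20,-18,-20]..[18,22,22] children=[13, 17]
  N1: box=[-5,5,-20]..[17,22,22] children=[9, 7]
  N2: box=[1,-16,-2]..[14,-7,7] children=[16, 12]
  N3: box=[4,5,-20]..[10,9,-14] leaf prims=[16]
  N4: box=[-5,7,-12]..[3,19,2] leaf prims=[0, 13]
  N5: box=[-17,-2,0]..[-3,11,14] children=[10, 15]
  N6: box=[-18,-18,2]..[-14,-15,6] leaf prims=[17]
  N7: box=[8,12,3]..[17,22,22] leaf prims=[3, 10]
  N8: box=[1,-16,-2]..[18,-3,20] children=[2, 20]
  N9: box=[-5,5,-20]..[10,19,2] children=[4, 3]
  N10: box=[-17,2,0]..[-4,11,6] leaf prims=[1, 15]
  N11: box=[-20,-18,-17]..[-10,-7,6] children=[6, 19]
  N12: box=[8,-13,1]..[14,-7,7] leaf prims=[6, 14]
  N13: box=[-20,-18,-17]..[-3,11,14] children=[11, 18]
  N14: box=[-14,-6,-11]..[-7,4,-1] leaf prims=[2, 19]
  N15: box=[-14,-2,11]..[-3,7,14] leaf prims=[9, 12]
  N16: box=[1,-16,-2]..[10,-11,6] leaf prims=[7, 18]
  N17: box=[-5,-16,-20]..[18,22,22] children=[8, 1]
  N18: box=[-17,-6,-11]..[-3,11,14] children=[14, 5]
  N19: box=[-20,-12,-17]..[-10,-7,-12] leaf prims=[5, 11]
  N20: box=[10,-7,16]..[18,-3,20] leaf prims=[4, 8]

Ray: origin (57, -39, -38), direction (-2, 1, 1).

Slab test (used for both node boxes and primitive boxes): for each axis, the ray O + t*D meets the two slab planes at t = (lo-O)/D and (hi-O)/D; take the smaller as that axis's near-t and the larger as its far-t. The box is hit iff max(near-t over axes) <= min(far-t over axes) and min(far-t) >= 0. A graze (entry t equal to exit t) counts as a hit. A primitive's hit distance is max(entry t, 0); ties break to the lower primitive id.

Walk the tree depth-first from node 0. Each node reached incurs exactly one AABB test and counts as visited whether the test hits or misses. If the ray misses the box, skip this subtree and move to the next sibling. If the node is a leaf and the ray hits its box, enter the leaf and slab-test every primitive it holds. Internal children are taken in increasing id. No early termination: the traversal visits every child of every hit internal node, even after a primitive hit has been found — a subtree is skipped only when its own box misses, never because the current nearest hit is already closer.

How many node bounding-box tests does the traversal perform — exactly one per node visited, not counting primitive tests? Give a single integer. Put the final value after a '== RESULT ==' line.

Traverse from the root:
N0 x:[39/2,77/2] y:[21,61] z:[18,60] -> hit [21,77/2], descend [13, 17]
  N13 x:[30,77/2] y:[21,50] z:[21,52] -> hit [30,77/2], descend [11, 18]
    N11 x:[67/2,77/2] y:[21,32] z:[21,44] -> miss, prune
    N18 x:[30,37] y:[33,50] z:[27,52] -> hit [33,37], descend [5, 14]
      N5 x:[30,37] y:[37,50] z:[38,52] -> miss, prune
      N14 x:[32,71/2] y:[33,43] z:[27,37] -> hit [33,71/2] leaf, test {P2@t=33, P19(miss)}
  N17 x:[39/2,31] y:[23,61] z:[18,60] -> hit [23,31], descend [1, 8]
    N1 x:[20,31] y:[44,61] z:[18,60] -> miss, prune
    N8 x:[39/2,28] y:[23,36] z:[36,58] -> miss, prune

Visited [0, 13, 11, 18, 5, 14, 17, 1, 8]. Tests: 9 box, 1 leaf. Nearest: P2.

== RESULT ==
9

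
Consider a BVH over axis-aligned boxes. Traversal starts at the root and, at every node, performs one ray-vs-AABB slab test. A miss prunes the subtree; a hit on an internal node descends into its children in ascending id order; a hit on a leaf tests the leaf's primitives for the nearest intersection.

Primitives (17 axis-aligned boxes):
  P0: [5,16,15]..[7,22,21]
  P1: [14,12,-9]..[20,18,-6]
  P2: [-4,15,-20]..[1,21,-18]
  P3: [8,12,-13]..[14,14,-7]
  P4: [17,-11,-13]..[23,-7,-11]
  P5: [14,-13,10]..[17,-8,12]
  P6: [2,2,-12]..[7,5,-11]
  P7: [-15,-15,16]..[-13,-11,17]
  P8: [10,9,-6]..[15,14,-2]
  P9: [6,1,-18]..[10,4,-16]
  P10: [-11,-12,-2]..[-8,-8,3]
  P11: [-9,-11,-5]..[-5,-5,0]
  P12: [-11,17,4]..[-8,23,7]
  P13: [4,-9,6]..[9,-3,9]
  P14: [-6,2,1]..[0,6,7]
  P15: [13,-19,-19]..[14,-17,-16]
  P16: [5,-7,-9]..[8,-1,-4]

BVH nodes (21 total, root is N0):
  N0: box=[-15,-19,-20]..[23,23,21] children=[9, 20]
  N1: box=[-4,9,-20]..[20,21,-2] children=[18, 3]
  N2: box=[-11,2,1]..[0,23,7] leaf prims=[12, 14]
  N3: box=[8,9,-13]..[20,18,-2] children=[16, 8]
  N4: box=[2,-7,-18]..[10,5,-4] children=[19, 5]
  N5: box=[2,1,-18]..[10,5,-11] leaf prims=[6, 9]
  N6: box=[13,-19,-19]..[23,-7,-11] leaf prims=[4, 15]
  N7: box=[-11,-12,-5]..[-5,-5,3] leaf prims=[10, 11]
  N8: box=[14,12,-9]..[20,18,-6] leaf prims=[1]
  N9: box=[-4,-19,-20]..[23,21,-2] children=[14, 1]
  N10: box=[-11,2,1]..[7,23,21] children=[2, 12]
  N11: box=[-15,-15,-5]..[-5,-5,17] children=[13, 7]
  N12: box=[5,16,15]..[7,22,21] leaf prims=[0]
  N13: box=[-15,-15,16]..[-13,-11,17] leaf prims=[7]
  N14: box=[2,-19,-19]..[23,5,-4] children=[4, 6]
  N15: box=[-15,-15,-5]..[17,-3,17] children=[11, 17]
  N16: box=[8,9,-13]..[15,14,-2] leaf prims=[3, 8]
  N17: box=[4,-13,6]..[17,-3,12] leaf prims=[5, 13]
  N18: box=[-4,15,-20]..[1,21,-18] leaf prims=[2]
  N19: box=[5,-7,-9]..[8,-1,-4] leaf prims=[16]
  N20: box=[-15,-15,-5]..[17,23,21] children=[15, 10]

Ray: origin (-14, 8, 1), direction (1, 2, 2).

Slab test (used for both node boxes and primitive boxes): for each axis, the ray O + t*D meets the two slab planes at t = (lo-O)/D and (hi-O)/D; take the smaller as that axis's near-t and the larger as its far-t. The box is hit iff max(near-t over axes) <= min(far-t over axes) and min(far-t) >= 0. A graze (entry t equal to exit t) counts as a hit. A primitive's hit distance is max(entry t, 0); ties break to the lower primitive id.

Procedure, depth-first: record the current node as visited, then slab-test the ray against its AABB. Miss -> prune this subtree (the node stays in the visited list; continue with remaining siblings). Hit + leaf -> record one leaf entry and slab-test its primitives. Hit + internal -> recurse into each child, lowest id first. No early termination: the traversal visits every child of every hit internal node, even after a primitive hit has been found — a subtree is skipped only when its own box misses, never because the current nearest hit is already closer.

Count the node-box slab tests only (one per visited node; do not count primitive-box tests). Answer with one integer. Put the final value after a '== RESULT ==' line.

Trace the traversal:
N0 x:[-1,37] y:[-27/2,15/2] z:[-21/2,10] -> hit [-1,15/2], descend [9, 20]
  N9 x:[10,37] y:[-27/2,13/2] z:[-21/2,-3/2] -> miss, prune
  N20 x:[-1,31] y:[-23/2,15/2] z:[-3,10] -> hit [-1,15/2], descend [10, 15]
    N10 x:[3,21] y:[-3,15/2] z:[0,10] -> hit [3,15/2], descend [2, 12]
      N2 x:[3,14] y:[-3,15/2] z:[0,3] -> hit [3,3] leaf, test {P12(miss), P14(miss)}
      N12 x:[19,21] y:[4,7] z:[7,10] -> miss, prune
    N15 x:[-1,31] y:[-23/2,-11/2] z:[-3,8] -> miss, prune

Summary -> nodes [0, 9, 20, 10, 2, 12, 15]; box-tests=7; leaf-entries=1; first=miss

== RESULT ==
7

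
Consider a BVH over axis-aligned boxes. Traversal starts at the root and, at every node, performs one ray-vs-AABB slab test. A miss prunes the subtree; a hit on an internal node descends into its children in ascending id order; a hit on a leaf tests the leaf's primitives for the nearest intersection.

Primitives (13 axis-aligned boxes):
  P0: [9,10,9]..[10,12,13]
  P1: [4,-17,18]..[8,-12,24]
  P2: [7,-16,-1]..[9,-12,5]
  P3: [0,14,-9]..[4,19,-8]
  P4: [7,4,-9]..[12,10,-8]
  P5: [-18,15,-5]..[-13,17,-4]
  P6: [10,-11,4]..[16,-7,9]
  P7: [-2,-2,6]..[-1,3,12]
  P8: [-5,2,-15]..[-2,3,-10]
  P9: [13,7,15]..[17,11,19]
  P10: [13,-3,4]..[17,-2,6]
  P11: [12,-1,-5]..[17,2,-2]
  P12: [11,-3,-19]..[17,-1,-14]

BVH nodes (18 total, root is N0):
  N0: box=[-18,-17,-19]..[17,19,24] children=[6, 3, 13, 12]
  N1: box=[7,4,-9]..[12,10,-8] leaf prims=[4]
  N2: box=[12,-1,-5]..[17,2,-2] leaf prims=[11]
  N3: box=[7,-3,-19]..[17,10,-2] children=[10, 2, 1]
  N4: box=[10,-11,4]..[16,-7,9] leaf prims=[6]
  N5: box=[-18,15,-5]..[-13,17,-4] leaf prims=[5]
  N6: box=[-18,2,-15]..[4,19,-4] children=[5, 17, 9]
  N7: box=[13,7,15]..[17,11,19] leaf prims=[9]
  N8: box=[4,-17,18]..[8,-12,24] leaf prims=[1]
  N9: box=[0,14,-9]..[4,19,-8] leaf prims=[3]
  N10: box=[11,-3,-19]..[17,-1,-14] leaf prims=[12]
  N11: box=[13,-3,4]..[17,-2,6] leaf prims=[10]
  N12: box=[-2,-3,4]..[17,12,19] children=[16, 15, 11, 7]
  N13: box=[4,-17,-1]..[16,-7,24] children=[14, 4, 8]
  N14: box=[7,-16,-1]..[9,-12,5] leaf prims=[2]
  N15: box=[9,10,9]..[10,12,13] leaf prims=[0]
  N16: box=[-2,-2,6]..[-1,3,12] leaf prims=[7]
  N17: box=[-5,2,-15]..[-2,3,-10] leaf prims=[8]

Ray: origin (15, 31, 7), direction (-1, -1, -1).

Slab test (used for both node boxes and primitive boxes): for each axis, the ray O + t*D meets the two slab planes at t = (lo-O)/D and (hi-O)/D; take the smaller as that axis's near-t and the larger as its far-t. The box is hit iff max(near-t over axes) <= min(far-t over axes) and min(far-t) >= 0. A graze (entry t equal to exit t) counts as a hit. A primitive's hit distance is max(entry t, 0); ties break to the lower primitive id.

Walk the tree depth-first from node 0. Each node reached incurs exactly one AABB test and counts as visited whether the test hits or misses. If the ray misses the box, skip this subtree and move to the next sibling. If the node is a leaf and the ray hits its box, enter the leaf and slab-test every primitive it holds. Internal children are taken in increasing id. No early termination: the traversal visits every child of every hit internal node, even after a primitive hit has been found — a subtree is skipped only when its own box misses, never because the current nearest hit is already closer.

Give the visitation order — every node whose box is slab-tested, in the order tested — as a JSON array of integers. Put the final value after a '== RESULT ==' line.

Trace the traversal:
N0 x:[-2,33] y:[12,48] z:[-17,26] -> hit [12,26], descend [3, 6, 12, 13]
  N3 x:[-2,8] y:[21,34] z:[9,26] -> miss, prune
  N6 x:[11,33] y:[12,29] z:[11,22] -> hit [12,22], descend [5, 9, 17]
    N5 x:[28,33] y:[14,16] z:[11,12] -> miss, prune
    N9 x:[11,15] y:[12,17] z:[15,16] -> hit [15,15] leaf, test {P3@t=15}
    N17 x:[17,20] y:[28,29] z:[17,22] -> miss, prune
  N12 x:[-2,17] y:[19,34] z:[-12,3] -> miss, prune
  N13 x:[-1,11] y:[38,48] z:[-17,8] -> miss, prune

8 AABB tests over nodes [0, 3, 6, 5, 9, 17, 12, 13]; 1 leaf entered; closest P3.

== RESULT ==
[0, 3, 6, 5, 9, 17, 12, 13]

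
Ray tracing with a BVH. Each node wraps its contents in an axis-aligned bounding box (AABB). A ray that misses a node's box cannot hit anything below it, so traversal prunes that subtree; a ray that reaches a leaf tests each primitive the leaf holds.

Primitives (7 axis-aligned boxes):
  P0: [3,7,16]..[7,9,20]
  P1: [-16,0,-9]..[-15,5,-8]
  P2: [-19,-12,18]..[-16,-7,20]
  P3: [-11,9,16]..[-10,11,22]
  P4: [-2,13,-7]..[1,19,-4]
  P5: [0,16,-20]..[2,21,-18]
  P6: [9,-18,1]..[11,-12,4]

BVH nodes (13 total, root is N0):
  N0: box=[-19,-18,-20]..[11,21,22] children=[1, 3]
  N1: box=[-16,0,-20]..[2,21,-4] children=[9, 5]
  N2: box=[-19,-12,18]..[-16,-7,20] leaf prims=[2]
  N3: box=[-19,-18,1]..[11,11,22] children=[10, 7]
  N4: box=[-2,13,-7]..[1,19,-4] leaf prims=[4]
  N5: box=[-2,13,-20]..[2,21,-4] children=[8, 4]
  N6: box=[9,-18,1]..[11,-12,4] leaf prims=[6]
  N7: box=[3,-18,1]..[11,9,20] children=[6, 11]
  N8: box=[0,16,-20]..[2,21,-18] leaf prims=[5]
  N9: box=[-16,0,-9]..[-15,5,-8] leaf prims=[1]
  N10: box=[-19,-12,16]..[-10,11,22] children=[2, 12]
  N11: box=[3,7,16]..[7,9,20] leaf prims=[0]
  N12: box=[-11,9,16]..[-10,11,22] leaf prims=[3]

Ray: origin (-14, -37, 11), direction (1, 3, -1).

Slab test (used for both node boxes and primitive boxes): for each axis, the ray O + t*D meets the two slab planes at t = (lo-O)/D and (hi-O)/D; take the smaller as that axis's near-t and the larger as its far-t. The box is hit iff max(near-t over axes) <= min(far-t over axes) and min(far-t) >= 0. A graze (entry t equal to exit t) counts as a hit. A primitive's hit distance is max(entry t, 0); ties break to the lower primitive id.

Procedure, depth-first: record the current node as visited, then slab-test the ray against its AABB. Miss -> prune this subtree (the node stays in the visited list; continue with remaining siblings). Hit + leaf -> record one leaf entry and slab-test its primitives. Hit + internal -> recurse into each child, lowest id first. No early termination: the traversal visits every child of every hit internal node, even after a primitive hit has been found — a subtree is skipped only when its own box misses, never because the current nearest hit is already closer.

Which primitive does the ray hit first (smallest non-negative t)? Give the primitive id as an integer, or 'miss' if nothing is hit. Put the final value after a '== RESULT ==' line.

Trace the traversal:
N0 x:[-5,25] y:[19/3,58/3] z:[-11,31] -> hit [19/3,58/3], descend [1, 3]
  N1 x:[-2,16] y:[37/3,58/3] z:[15,31] -> hit [15,16], descend [5, 9]
    N5 x:[12,16] y:[50/3,58/3] z:[15,31] -> miss, prune
    N9 x:[-2,-1] y:[37/3,14] z:[19,20] -> miss, prune
  N3 x:[-5,25] y:[19/3,16] z:[-11,10] -> hit [19/3,10], descend [7, 10]
    N7 x:[17,25] y:[19/3,46/3] z:[-9,10] -> miss, prune
    N10 x:[-5,4] y:[25/3,16] z:[-11,-5] -> miss, prune

Visited [0, 1, 5, 9, 3, 7, 10]. Tests: 7 box, 0 leaf. Nearest: miss.

== RESULT ==
miss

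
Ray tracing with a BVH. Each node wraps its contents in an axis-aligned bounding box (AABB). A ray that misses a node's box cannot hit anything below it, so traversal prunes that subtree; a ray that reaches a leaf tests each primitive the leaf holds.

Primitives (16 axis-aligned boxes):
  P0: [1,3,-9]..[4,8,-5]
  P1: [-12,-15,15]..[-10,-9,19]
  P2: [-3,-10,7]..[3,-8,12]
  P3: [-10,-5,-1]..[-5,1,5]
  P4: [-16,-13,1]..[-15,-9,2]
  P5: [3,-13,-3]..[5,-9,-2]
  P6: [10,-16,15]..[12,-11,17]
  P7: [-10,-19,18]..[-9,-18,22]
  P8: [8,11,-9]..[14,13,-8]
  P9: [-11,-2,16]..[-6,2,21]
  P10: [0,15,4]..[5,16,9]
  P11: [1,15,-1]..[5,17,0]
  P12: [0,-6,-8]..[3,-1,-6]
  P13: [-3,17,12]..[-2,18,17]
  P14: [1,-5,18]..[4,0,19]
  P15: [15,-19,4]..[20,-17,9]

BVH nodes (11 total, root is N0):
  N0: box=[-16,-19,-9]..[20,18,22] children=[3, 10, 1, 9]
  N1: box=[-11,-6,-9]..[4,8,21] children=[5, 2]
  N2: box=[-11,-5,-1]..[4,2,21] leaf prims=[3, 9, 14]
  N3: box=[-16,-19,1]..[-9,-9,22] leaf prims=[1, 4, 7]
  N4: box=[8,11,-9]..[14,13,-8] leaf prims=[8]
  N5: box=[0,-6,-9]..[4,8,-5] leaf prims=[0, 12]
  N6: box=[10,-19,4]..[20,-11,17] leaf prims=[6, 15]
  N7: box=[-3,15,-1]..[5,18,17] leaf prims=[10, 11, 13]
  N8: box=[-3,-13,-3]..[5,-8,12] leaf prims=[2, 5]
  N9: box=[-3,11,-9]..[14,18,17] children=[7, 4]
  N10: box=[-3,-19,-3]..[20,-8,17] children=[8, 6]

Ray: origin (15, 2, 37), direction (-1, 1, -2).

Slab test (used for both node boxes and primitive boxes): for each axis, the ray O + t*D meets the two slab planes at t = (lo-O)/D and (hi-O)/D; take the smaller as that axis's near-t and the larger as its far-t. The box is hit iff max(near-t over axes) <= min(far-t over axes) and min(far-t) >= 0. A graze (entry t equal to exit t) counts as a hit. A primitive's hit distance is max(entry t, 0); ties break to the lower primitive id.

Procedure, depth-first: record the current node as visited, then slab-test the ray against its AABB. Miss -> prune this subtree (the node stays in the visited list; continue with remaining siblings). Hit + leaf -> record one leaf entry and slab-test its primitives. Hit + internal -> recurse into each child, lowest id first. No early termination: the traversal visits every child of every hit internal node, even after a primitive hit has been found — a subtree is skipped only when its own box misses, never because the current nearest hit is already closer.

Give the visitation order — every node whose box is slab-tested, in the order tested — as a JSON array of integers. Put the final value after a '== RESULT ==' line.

Walk:
N0 x:[-5,31] y:[-21,16] z:[15/2,23] -> hit [15/2,16], descend [1, 3, 9, 10]
  N1 x:[11,26] y:[-8,6] z:[8,23] -> miss, prune
  N3 x:[24,31] y:[-21,-11] z:[15/2,18] -> miss, prune
  N9 x:[1,18] y:[9,16] z:[10,23] -> hit [10,16], descend [4, 7]
    N4 x:[1,7] y:[9,11] z:[45/2,23] -> miss, prune
    N7 x:[10,18] y:[13,16] z:[10,19] -> hit [13,16] leaf, test {P10@t=14, P11(miss), P13(miss)}
  N10 x:[-5,18] y:[-21,-10] z:[10,20] -> miss, prune

order=[0, 1, 3, 9, 4, 7, 10]  |boxes|=7  |leaves|=1  hit=P10

== RESULT ==
[0, 1, 3, 9, 4, 7, 10]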